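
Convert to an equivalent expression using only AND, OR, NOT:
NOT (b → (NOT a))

b AND a
(Negated implication: NOT(A → B) = A AND NOT B)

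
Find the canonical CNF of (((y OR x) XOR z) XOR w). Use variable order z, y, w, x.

(z OR y OR w OR x) AND (z OR y OR NOT w OR NOT x) AND (z OR NOT y OR NOT w OR x) AND (z OR NOT y OR NOT w OR NOT x) AND (NOT z OR y OR w OR NOT x) AND (NOT z OR y OR NOT w OR x) AND (NOT z OR NOT y OR w OR x) AND (NOT z OR NOT y OR w OR NOT x)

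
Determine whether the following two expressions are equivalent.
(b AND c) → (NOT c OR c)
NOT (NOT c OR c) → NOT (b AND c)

Yes, Contrapositive is always equivalent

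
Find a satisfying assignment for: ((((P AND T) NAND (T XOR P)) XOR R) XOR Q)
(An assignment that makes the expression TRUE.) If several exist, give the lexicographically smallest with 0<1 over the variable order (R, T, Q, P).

R=0, T=0, Q=0, P=0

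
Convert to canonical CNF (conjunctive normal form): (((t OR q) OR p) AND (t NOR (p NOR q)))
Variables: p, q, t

(p OR q OR t) AND (p OR q OR NOT t) AND (p OR NOT q OR NOT t) AND (NOT p OR q OR NOT t) AND (NOT p OR NOT q OR NOT t)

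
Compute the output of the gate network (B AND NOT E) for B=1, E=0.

Substituting: (1 AND NOT 0)
= 1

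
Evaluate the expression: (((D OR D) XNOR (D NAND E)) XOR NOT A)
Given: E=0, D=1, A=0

Substituting: (((1 OR 1) XNOR (1 NAND 0)) XOR NOT 0)
= 0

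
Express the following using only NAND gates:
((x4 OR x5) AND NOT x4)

((((x4 NAND x4) NAND (x5 NAND x5)) NAND (x4 NAND x4)) NAND (((x4 NAND x4) NAND (x5 NAND x5)) NAND (x4 NAND x4)))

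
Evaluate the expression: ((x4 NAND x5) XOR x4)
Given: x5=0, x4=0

Substituting: ((0 NAND 0) XOR 0)
= 1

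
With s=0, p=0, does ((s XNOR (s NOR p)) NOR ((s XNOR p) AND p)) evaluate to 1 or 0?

Substituting: ((0 XNOR (0 NOR 0)) NOR ((0 XNOR 0) AND 0))
= 1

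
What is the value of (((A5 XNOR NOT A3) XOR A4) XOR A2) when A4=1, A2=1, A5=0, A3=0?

Substituting: (((0 XNOR NOT 0) XOR 1) XOR 1)
= 0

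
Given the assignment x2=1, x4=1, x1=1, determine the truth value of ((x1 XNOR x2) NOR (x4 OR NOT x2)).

Substituting: ((1 XNOR 1) NOR (1 OR NOT 1))
= 0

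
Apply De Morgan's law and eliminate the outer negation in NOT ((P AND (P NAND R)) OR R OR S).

NOT (P AND (P NAND R)) AND NOT R AND NOT S
De Morgan's: NOT(OR of terms) = AND of negations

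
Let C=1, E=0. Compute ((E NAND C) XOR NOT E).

Substituting: ((0 NAND 1) XOR NOT 0)
= 0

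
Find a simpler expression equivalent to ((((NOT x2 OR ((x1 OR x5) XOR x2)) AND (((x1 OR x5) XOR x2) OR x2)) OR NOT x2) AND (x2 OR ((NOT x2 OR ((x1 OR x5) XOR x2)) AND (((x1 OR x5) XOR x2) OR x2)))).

By distribution ((E OR v) AND (E OR NOT v) = E) then distribution ((E OR v) AND (E OR NOT v) = E):
= ((x1 OR x5) XOR x2)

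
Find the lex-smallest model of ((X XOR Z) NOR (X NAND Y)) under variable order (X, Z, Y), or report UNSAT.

X=1, Z=1, Y=1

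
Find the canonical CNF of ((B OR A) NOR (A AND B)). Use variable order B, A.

(B OR NOT A) AND (NOT B OR A) AND (NOT B OR NOT A)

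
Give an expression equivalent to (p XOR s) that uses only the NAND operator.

((p NAND (p NAND s)) NAND (s NAND (p NAND s)))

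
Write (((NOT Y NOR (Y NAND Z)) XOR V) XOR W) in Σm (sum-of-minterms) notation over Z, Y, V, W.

Σm(1, 2, 5, 6, 9, 10, 12, 15) = (NOT Z AND NOT Y AND NOT V AND W) OR (NOT Z AND NOT Y AND V AND NOT W) OR (NOT Z AND Y AND NOT V AND W) OR (NOT Z AND Y AND V AND NOT W) OR (Z AND NOT Y AND NOT V AND W) OR (Z AND NOT Y AND V AND NOT W) OR (Z AND Y AND NOT V AND NOT W) OR (Z AND Y AND V AND W)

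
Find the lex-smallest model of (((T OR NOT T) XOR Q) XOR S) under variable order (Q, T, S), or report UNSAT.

Q=0, T=0, S=0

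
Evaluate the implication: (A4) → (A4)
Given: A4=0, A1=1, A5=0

Antecedent (A4) = 0; consequent (A4) = 0.
0 → 0 = 1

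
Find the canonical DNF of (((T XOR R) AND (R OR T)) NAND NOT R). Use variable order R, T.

(NOT R AND NOT T) OR (R AND NOT T) OR (R AND T)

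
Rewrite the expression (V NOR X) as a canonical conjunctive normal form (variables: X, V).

(X OR NOT V) AND (NOT X OR V) AND (NOT X OR NOT V)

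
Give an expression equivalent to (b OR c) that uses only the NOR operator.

((b NOR c) NOR (b NOR c))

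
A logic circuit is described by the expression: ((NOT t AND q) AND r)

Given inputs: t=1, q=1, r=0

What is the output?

Substituting: ((NOT 1 AND 1) AND 0)
= 0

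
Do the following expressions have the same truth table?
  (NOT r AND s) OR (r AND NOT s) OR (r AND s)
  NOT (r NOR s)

Yes, they are equivalent — the two output columns agree on all 4 assignments:
r | s | Expression 1 | Expression 2
-----------------------------------
0 | 0 | 0 | 0
0 | 1 | 1 | 1
1 | 0 | 1 | 1
1 | 1 | 1 | 1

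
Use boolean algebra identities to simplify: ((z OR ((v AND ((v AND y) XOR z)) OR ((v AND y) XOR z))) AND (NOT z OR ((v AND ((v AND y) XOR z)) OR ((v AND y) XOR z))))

By distribution ((E OR v) AND (E OR NOT v) = E) then absorption (E OR (E AND v) = E):
= ((v AND y) XOR z)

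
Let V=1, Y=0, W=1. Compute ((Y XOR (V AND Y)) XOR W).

Substituting: ((0 XOR (1 AND 0)) XOR 1)
= 1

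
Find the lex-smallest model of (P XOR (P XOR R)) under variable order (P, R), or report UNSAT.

P=0, R=1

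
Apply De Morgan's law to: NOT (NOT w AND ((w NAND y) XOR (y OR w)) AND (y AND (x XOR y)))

w OR NOT ((w NAND y) XOR (y OR w)) OR NOT (y AND (x XOR y))
De Morgan's: NOT(AND of terms) = OR of negations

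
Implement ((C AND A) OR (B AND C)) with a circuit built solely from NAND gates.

((((C NAND A) NAND (C NAND A)) NAND ((C NAND A) NAND (C NAND A))) NAND (((B NAND C) NAND (B NAND C)) NAND ((B NAND C) NAND (B NAND C))))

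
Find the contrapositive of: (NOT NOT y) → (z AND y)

Contrapositive: NOT (z AND y) → NOT y
Note: A statement and its contrapositive are logically equivalent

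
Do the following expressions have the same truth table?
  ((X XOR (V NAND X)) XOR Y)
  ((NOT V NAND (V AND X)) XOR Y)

No. Counterexample: with X=1, Y=0, V=0, Expression 1 = 0 but Expression 2 = 1.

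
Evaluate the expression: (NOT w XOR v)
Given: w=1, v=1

Substituting: (NOT 1 XOR 1)
= 1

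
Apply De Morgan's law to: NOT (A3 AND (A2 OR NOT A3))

NOT A3 OR NOT (A2 OR NOT A3)
De Morgan's: NOT(AND of terms) = OR of negations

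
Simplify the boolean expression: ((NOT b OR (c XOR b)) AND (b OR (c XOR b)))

By distribution ((E OR v) AND (E OR NOT v) = E):
= (c XOR b)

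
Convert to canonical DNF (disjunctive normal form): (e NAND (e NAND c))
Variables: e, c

(NOT e AND NOT c) OR (NOT e AND c) OR (e AND c)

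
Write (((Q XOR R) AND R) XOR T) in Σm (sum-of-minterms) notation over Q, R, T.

Σm(1, 2, 5, 7) = (NOT Q AND NOT R AND T) OR (NOT Q AND R AND NOT T) OR (Q AND NOT R AND T) OR (Q AND R AND T)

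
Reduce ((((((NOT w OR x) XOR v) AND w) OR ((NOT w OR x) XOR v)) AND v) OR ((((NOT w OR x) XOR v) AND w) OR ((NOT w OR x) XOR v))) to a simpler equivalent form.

By absorption (E OR (E AND v) = E) then absorption (E OR (E AND v) = E):
= ((NOT w OR x) XOR v)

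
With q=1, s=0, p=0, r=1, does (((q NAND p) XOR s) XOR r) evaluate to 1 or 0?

Substituting: (((1 NAND 0) XOR 0) XOR 1)
= 0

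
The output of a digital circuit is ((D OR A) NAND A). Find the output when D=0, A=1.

Substituting: ((0 OR 1) NAND 1)
= 0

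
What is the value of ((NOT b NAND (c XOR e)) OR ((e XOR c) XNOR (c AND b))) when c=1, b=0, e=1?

Substituting: ((NOT 0 NAND (1 XOR 1)) OR ((1 XOR 1) XNOR (1 AND 0)))
= 1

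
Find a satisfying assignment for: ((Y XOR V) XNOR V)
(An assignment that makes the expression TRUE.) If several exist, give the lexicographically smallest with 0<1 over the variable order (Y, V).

Y=0, V=0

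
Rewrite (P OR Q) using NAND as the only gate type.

((P NAND P) NAND (Q NAND Q))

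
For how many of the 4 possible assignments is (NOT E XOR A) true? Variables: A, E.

Satisfying assignments: (0,0), (1,1)
Count: 2 out of 4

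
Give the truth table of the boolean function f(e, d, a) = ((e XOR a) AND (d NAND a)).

e | d | a | Output
------------------
0 | 0 | 0 | 0
0 | 0 | 1 | 1
0 | 1 | 0 | 0
0 | 1 | 1 | 0
1 | 0 | 0 | 1
1 | 0 | 1 | 0
1 | 1 | 0 | 1
1 | 1 | 1 | 0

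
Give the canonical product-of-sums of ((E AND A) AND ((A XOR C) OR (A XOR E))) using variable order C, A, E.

ΠM(0, 1, 2, 4, 5, 6, 7) = (C OR A OR E) AND (C OR A OR NOT E) AND (C OR NOT A OR E) AND (NOT C OR A OR E) AND (NOT C OR A OR NOT E) AND (NOT C OR NOT A OR E) AND (NOT C OR NOT A OR NOT E)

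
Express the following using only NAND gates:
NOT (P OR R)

(((P NAND P) NAND (R NAND R)) NAND ((P NAND P) NAND (R NAND R)))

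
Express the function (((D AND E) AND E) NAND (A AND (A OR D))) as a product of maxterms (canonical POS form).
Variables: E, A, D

ΠM(7) = (NOT E OR NOT A OR NOT D)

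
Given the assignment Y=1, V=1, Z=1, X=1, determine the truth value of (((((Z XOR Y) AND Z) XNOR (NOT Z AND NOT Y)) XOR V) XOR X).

Substituting: (((((1 XOR 1) AND 1) XNOR (NOT 1 AND NOT 1)) XOR 1) XOR 1)
= 1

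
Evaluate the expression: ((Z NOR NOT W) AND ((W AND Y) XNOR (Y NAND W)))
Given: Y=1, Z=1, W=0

Substituting: ((1 NOR NOT 0) AND ((0 AND 1) XNOR (1 NAND 0)))
= 0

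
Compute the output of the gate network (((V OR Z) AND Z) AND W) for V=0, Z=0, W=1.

Substituting: (((0 OR 0) AND 0) AND 1)
= 0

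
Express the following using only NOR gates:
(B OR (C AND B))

((B NOR ((C NOR C) NOR (B NOR B))) NOR (B NOR ((C NOR C) NOR (B NOR B))))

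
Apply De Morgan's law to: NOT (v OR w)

NOT v AND NOT w
De Morgan's: NOT(OR of terms) = AND of negations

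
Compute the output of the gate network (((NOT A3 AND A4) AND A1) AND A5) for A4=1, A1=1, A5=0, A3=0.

Substituting: (((NOT 0 AND 1) AND 1) AND 0)
= 0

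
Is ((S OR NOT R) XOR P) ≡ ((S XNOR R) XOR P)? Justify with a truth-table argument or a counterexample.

No. Counterexample: with S=1, P=0, R=0, Expression 1 = 1 but Expression 2 = 0.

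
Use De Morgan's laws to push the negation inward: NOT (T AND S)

NOT T OR NOT S
De Morgan's: NOT(AND of terms) = OR of negations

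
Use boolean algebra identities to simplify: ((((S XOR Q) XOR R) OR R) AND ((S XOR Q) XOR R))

By absorption (E AND (E OR v) = E):
= ((S XOR Q) XOR R)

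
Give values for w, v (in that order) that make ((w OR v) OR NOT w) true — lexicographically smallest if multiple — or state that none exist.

w=0, v=0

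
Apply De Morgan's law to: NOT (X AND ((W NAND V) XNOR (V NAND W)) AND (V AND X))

NOT X OR NOT ((W NAND V) XNOR (V NAND W)) OR NOT (V AND X)
De Morgan's: NOT(AND of terms) = OR of negations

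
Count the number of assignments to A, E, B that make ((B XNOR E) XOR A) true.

Satisfying assignments: (0,0,0), (0,1,1), (1,0,1), (1,1,0)
Count: 4 out of 8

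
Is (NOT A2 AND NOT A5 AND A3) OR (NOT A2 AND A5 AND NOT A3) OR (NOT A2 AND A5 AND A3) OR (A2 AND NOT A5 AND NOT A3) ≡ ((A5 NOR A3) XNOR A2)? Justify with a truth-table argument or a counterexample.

Yes, they are equivalent — the two output columns agree on all 8 assignments:
A2 | A5 | A3 | Expression 1 | Expression 2
------------------------------------------
0 | 0 | 0 | 0 | 0
0 | 0 | 1 | 1 | 1
0 | 1 | 0 | 1 | 1
0 | 1 | 1 | 1 | 1
1 | 0 | 0 | 1 | 1
1 | 0 | 1 | 0 | 0
1 | 1 | 0 | 0 | 0
1 | 1 | 1 | 0 | 0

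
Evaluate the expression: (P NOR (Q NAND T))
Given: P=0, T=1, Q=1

Substituting: (0 NOR (1 NAND 1))
= 1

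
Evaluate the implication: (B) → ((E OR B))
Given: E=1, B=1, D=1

Antecedent (B) = 1; consequent ((E OR B)) = 1.
1 → 1 = 1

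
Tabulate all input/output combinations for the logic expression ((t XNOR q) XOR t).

q | t | Output
--------------
0 | 0 | 1
0 | 1 | 1
1 | 0 | 0
1 | 1 | 0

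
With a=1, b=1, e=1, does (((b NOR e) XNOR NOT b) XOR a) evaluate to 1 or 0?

Substituting: (((1 NOR 1) XNOR NOT 1) XOR 1)
= 0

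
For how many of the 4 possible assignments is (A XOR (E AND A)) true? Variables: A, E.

Satisfying assignments: (1,0)
Count: 1 out of 4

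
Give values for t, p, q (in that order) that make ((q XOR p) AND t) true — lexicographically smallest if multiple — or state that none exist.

t=1, p=0, q=1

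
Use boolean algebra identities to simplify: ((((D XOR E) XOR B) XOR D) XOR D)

By XOR self-cancellation ((E XOR v) XOR v = E):
= ((D XOR E) XOR B)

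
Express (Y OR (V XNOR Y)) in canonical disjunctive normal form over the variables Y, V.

(NOT Y AND NOT V) OR (Y AND NOT V) OR (Y AND V)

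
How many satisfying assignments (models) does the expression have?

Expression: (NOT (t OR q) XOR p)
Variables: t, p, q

Satisfying assignments: (0,0,0), (0,1,1), (1,1,0), (1,1,1)
Count: 4 out of 8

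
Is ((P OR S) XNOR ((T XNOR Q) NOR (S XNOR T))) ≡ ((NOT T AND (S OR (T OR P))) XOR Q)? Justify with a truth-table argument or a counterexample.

No. Counterexample: with T=0, Q=0, P=0, S=0, Expression 1 = 1 but Expression 2 = 0.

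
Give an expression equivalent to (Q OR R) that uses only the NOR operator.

((Q NOR R) NOR (Q NOR R))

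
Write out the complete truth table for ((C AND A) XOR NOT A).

C | A | Output
--------------
0 | 0 | 1
0 | 1 | 0
1 | 0 | 1
1 | 1 | 1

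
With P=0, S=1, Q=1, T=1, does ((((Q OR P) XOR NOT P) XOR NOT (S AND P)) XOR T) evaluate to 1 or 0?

Substituting: ((((1 OR 0) XOR NOT 0) XOR NOT (1 AND 0)) XOR 1)
= 0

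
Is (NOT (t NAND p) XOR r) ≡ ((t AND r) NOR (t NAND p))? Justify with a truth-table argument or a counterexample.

No. Counterexample: with t=0, r=1, p=0, Expression 1 = 1 but Expression 2 = 0.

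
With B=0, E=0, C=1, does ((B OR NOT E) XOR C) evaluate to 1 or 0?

Substituting: ((0 OR NOT 0) XOR 1)
= 0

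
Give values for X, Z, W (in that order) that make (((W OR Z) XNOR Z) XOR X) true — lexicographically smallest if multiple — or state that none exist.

X=0, Z=0, W=0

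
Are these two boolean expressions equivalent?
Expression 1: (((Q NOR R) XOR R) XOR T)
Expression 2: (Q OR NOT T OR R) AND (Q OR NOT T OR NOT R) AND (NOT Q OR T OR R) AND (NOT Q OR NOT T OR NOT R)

Yes, they are equivalent — the two output columns agree on all 8 assignments:
Q | T | R | Expression 1 | Expression 2
---------------------------------------
0 | 0 | 0 | 1 | 1
0 | 0 | 1 | 1 | 1
0 | 1 | 0 | 0 | 0
0 | 1 | 1 | 0 | 0
1 | 0 | 0 | 0 | 0
1 | 0 | 1 | 1 | 1
1 | 1 | 0 | 1 | 1
1 | 1 | 1 | 0 | 0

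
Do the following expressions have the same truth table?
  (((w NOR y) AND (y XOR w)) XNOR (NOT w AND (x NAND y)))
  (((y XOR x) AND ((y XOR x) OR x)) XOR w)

No. Counterexample: with x=0, w=0, y=1, Expression 1 = 0 but Expression 2 = 1.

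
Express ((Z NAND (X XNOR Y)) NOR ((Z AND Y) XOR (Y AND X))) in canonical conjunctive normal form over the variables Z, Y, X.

(Z OR Y OR X) AND (Z OR Y OR NOT X) AND (Z OR NOT Y OR X) AND (Z OR NOT Y OR NOT X) AND (NOT Z OR Y OR NOT X) AND (NOT Z OR NOT Y OR X)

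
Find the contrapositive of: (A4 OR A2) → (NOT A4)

Contrapositive: A4 → NOT (A4 OR A2)
Note: A statement and its contrapositive are logically equivalent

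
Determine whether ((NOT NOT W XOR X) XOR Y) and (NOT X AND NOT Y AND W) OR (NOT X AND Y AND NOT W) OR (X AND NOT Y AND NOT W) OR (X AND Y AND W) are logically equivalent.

Yes, they are equivalent — the two output columns agree on all 8 assignments:
X | Y | W | Expression 1 | Expression 2
---------------------------------------
0 | 0 | 0 | 0 | 0
0 | 0 | 1 | 1 | 1
0 | 1 | 0 | 1 | 1
0 | 1 | 1 | 0 | 0
1 | 0 | 0 | 1 | 1
1 | 0 | 1 | 0 | 0
1 | 1 | 0 | 0 | 0
1 | 1 | 1 | 1 | 1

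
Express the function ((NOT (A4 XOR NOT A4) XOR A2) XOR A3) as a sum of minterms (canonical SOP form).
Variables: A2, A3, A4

Σm(2, 3, 4, 5) = (NOT A2 AND A3 AND NOT A4) OR (NOT A2 AND A3 AND A4) OR (A2 AND NOT A3 AND NOT A4) OR (A2 AND NOT A3 AND A4)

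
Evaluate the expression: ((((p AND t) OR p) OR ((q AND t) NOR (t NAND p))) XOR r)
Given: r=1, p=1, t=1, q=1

Substituting: ((((1 AND 1) OR 1) OR ((1 AND 1) NOR (1 NAND 1))) XOR 1)
= 0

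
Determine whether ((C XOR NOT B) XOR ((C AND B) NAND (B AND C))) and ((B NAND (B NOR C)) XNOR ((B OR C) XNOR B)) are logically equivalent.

No. Counterexample: with C=0, B=0, Expression 1 = 0 but Expression 2 = 1.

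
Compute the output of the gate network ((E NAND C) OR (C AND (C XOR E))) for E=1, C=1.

Substituting: ((1 NAND 1) OR (1 AND (1 XOR 1)))
= 0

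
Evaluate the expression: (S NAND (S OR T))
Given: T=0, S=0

Substituting: (0 NAND (0 OR 0))
= 1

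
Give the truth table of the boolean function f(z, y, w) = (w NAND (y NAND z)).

z | y | w | Output
------------------
0 | 0 | 0 | 1
0 | 0 | 1 | 0
0 | 1 | 0 | 1
0 | 1 | 1 | 0
1 | 0 | 0 | 1
1 | 0 | 1 | 0
1 | 1 | 0 | 1
1 | 1 | 1 | 1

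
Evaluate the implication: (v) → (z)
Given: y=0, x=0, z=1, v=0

Antecedent (v) = 0; consequent (z) = 1.
0 → 1 = 1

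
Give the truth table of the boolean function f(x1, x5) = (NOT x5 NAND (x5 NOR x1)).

x1 | x5 | Output
----------------
0 | 0 | 0
0 | 1 | 1
1 | 0 | 1
1 | 1 | 1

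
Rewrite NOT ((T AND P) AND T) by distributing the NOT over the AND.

NOT (T AND P) OR NOT T
De Morgan's: NOT(AND of terms) = OR of negations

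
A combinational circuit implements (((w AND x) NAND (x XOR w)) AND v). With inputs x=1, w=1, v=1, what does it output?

Substituting: (((1 AND 1) NAND (1 XOR 1)) AND 1)
= 1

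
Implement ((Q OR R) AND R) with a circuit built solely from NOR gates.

((((Q NOR R) NOR (Q NOR R)) NOR ((Q NOR R) NOR (Q NOR R))) NOR (R NOR R))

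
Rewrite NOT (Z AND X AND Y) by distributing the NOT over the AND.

NOT Z OR NOT X OR NOT Y
De Morgan's: NOT(AND of terms) = OR of negations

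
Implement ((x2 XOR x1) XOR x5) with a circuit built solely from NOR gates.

((((((((x2 NOR x1) NOR (x2 NOR x1)) NOR ((x2 NOR x1) NOR (x2 NOR x1))) NOR ((((x2 NOR x2) NOR (x1 NOR x1)) NOR ((x2 NOR x2) NOR (x1 NOR x1))) NOR (((x2 NOR x2) NOR (x1 NOR x1)) NOR ((x2 NOR x2) NOR (x1 NOR x1))))) NOR x5) NOR (((((x2 NOR x1) NOR (x2 NOR x1)) NOR ((x2 NOR x1) NOR (x2 NOR x1))) NOR ((((x2 NOR x2) NOR (x1 NOR x1)) NOR ((x2 NOR x2) NOR (x1 NOR x1))) NOR (((x2 NOR x2) NOR (x1 NOR x1)) NOR ((x2 NOR x2) NOR (x1 NOR x1))))) NOR x5)) NOR ((((((x2 NOR x1) NOR (x2 NOR x1)) NOR ((x2 NOR x1) NOR (x2 NOR x1))) NOR ((((x2 NOR x2) NOR (x1 NOR x1)) NOR ((x2 NOR x2) NOR (x1 NOR x1))) NOR (((x2 NOR x2) NOR (x1 NOR x1)) NOR ((x2 NOR x2) NOR (x1 NOR x1))))) NOR x5) NOR (((((x2 NOR x1) NOR (x2 NOR x1)) NOR ((x2 NOR x1) NOR (x2 NOR x1))) NOR ((((x2 NOR x2) NOR (x1 NOR x1)) NOR ((x2 NOR x2) NOR (x1 NOR x1))) NOR (((x2 NOR x2) NOR (x1 NOR x1)) NOR ((x2 NOR x2) NOR (x1 NOR x1))))) NOR x5))) NOR ((((((((x2 NOR x1) NOR (x2 NOR x1)) NOR ((x2 NOR x1) NOR (x2 NOR x1))) NOR ((((x2 NOR x2) NOR (x1 NOR x1)) NOR ((x2 NOR x2) NOR (x1 NOR x1))) NOR (((x2 NOR x2) NOR (x1 NOR x1)) NOR ((x2 NOR x2) NOR (x1 NOR x1))))) NOR ((((x2 NOR x1) NOR (x2 NOR x1)) NOR ((x2 NOR x1) NOR (x2 NOR x1))) NOR ((((x2 NOR x2) NOR (x1 NOR x1)) NOR ((x2 NOR x2) NOR (x1 NOR x1))) NOR (((x2 NOR x2) NOR (x1 NOR x1)) NOR ((x2 NOR x2) NOR (x1 NOR x1)))))) NOR (x5 NOR x5)) NOR ((((((x2 NOR x1) NOR (x2 NOR x1)) NOR ((x2 NOR x1) NOR (x2 NOR x1))) NOR ((((x2 NOR x2) NOR (x1 NOR x1)) NOR ((x2 NOR x2) NOR (x1 NOR x1))) NOR (((x2 NOR x2) NOR (x1 NOR x1)) NOR ((x2 NOR x2) NOR (x1 NOR x1))))) NOR ((((x2 NOR x1) NOR (x2 NOR x1)) NOR ((x2 NOR x1) NOR (x2 NOR x1))) NOR ((((x2 NOR x2) NOR (x1 NOR x1)) NOR ((x2 NOR x2) NOR (x1 NOR x1))) NOR (((x2 NOR x2) NOR (x1 NOR x1)) NOR ((x2 NOR x2) NOR (x1 NOR x1)))))) NOR (x5 NOR x5))) NOR (((((((x2 NOR x1) NOR (x2 NOR x1)) NOR ((x2 NOR x1) NOR (x2 NOR x1))) NOR ((((x2 NOR x2) NOR (x1 NOR x1)) NOR ((x2 NOR x2) NOR (x1 NOR x1))) NOR (((x2 NOR x2) NOR (x1 NOR x1)) NOR ((x2 NOR x2) NOR (x1 NOR x1))))) NOR ((((x2 NOR x1) NOR (x2 NOR x1)) NOR ((x2 NOR x1) NOR (x2 NOR x1))) NOR ((((x2 NOR x2) NOR (x1 NOR x1)) NOR ((x2 NOR x2) NOR (x1 NOR x1))) NOR (((x2 NOR x2) NOR (x1 NOR x1)) NOR ((x2 NOR x2) NOR (x1 NOR x1)))))) NOR (x5 NOR x5)) NOR ((((((x2 NOR x1) NOR (x2 NOR x1)) NOR ((x2 NOR x1) NOR (x2 NOR x1))) NOR ((((x2 NOR x2) NOR (x1 NOR x1)) NOR ((x2 NOR x2) NOR (x1 NOR x1))) NOR (((x2 NOR x2) NOR (x1 NOR x1)) NOR ((x2 NOR x2) NOR (x1 NOR x1))))) NOR ((((x2 NOR x1) NOR (x2 NOR x1)) NOR ((x2 NOR x1) NOR (x2 NOR x1))) NOR ((((x2 NOR x2) NOR (x1 NOR x1)) NOR ((x2 NOR x2) NOR (x1 NOR x1))) NOR (((x2 NOR x2) NOR (x1 NOR x1)) NOR ((x2 NOR x2) NOR (x1 NOR x1)))))) NOR (x5 NOR x5)))))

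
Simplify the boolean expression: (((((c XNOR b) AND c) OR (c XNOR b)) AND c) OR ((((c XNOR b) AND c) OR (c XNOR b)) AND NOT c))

By distribution ((E AND v) OR (E AND NOT v) = E) then absorption (E OR (E AND v) = E):
= (c XNOR b)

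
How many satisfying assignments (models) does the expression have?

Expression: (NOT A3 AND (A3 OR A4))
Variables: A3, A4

Satisfying assignments: (0,1)
Count: 1 out of 4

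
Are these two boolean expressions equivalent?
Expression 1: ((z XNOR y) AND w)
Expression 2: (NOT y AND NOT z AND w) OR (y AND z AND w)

Yes, they are equivalent — the two output columns agree on all 8 assignments:
y | z | w | Expression 1 | Expression 2
---------------------------------------
0 | 0 | 0 | 0 | 0
0 | 0 | 1 | 1 | 1
0 | 1 | 0 | 0 | 0
0 | 1 | 1 | 0 | 0
1 | 0 | 0 | 0 | 0
1 | 0 | 1 | 0 | 0
1 | 1 | 0 | 0 | 0
1 | 1 | 1 | 1 | 1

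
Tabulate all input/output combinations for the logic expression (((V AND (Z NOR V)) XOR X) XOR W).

X | V | Z | W | Output
----------------------
0 | 0 | 0 | 0 | 0
0 | 0 | 0 | 1 | 1
0 | 0 | 1 | 0 | 0
0 | 0 | 1 | 1 | 1
0 | 1 | 0 | 0 | 0
0 | 1 | 0 | 1 | 1
0 | 1 | 1 | 0 | 0
0 | 1 | 1 | 1 | 1
1 | 0 | 0 | 0 | 1
1 | 0 | 0 | 1 | 0
1 | 0 | 1 | 0 | 1
1 | 0 | 1 | 1 | 0
1 | 1 | 0 | 0 | 1
1 | 1 | 0 | 1 | 0
1 | 1 | 1 | 0 | 1
1 | 1 | 1 | 1 | 0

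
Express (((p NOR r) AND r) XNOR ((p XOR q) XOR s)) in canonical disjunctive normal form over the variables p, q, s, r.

(NOT p AND NOT q AND NOT s AND NOT r) OR (NOT p AND NOT q AND NOT s AND r) OR (NOT p AND q AND s AND NOT r) OR (NOT p AND q AND s AND r) OR (p AND NOT q AND s AND NOT r) OR (p AND NOT q AND s AND r) OR (p AND q AND NOT s AND NOT r) OR (p AND q AND NOT s AND r)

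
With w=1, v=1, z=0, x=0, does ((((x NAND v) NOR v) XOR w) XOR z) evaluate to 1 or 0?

Substituting: ((((0 NAND 1) NOR 1) XOR 1) XOR 0)
= 1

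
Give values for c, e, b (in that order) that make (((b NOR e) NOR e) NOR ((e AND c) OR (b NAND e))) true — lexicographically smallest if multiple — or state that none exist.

c=0, e=1, b=1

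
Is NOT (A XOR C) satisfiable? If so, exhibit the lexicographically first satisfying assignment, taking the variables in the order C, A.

C=0, A=0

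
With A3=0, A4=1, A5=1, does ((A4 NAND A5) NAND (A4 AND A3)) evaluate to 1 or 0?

Substituting: ((1 NAND 1) NAND (1 AND 0))
= 1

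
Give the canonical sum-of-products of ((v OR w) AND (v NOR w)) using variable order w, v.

Σm() = FALSE (no minterms)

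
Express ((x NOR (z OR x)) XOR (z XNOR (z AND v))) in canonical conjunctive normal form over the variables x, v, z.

(x OR v OR z) AND (x OR v OR NOT z) AND (x OR NOT v OR z) AND (NOT x OR v OR NOT z)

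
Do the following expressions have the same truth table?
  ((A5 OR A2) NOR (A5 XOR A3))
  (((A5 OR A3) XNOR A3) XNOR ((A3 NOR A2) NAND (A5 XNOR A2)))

No. Counterexample: with A3=0, A2=0, A5=0, Expression 1 = 1 but Expression 2 = 0.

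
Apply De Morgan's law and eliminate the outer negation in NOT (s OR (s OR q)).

NOT s AND NOT (s OR q)
De Morgan's: NOT(OR of terms) = AND of negations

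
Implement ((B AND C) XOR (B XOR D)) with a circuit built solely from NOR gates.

((((((B NOR B) NOR (C NOR C)) NOR ((((B NOR D) NOR (B NOR D)) NOR ((B NOR D) NOR (B NOR D))) NOR ((((B NOR B) NOR (D NOR D)) NOR ((B NOR B) NOR (D NOR D))) NOR (((B NOR B) NOR (D NOR D)) NOR ((B NOR B) NOR (D NOR D)))))) NOR (((B NOR B) NOR (C NOR C)) NOR ((((B NOR D) NOR (B NOR D)) NOR ((B NOR D) NOR (B NOR D))) NOR ((((B NOR B) NOR (D NOR D)) NOR ((B NOR B) NOR (D NOR D))) NOR (((B NOR B) NOR (D NOR D)) NOR ((B NOR B) NOR (D NOR D))))))) NOR ((((B NOR B) NOR (C NOR C)) NOR ((((B NOR D) NOR (B NOR D)) NOR ((B NOR D) NOR (B NOR D))) NOR ((((B NOR B) NOR (D NOR D)) NOR ((B NOR B) NOR (D NOR D))) NOR (((B NOR B) NOR (D NOR D)) NOR ((B NOR B) NOR (D NOR D)))))) NOR (((B NOR B) NOR (C NOR C)) NOR ((((B NOR D) NOR (B NOR D)) NOR ((B NOR D) NOR (B NOR D))) NOR ((((B NOR B) NOR (D NOR D)) NOR ((B NOR B) NOR (D NOR D))) NOR (((B NOR B) NOR (D NOR D)) NOR ((B NOR B) NOR (D NOR D)))))))) NOR ((((((B NOR B) NOR (C NOR C)) NOR ((B NOR B) NOR (C NOR C))) NOR (((((B NOR D) NOR (B NOR D)) NOR ((B NOR D) NOR (B NOR D))) NOR ((((B NOR B) NOR (D NOR D)) NOR ((B NOR B) NOR (D NOR D))) NOR (((B NOR B) NOR (D NOR D)) NOR ((B NOR B) NOR (D NOR D))))) NOR ((((B NOR D) NOR (B NOR D)) NOR ((B NOR D) NOR (B NOR D))) NOR ((((B NOR B) NOR (D NOR D)) NOR ((B NOR B) NOR (D NOR D))) NOR (((B NOR B) NOR (D NOR D)) NOR ((B NOR B) NOR (D NOR D))))))) NOR ((((B NOR B) NOR (C NOR C)) NOR ((B NOR B) NOR (C NOR C))) NOR (((((B NOR D) NOR (B NOR D)) NOR ((B NOR D) NOR (B NOR D))) NOR ((((B NOR B) NOR (D NOR D)) NOR ((B NOR B) NOR (D NOR D))) NOR (((B NOR B) NOR (D NOR D)) NOR ((B NOR B) NOR (D NOR D))))) NOR ((((B NOR D) NOR (B NOR D)) NOR ((B NOR D) NOR (B NOR D))) NOR ((((B NOR B) NOR (D NOR D)) NOR ((B NOR B) NOR (D NOR D))) NOR (((B NOR B) NOR (D NOR D)) NOR ((B NOR B) NOR (D NOR D)))))))) NOR (((((B NOR B) NOR (C NOR C)) NOR ((B NOR B) NOR (C NOR C))) NOR (((((B NOR D) NOR (B NOR D)) NOR ((B NOR D) NOR (B NOR D))) NOR ((((B NOR B) NOR (D NOR D)) NOR ((B NOR B) NOR (D NOR D))) NOR (((B NOR B) NOR (D NOR D)) NOR ((B NOR B) NOR (D NOR D))))) NOR ((((B NOR D) NOR (B NOR D)) NOR ((B NOR D) NOR (B NOR D))) NOR ((((B NOR B) NOR (D NOR D)) NOR ((B NOR B) NOR (D NOR D))) NOR (((B NOR B) NOR (D NOR D)) NOR ((B NOR B) NOR (D NOR D))))))) NOR ((((B NOR B) NOR (C NOR C)) NOR ((B NOR B) NOR (C NOR C))) NOR (((((B NOR D) NOR (B NOR D)) NOR ((B NOR D) NOR (B NOR D))) NOR ((((B NOR B) NOR (D NOR D)) NOR ((B NOR B) NOR (D NOR D))) NOR (((B NOR B) NOR (D NOR D)) NOR ((B NOR B) NOR (D NOR D))))) NOR ((((B NOR D) NOR (B NOR D)) NOR ((B NOR D) NOR (B NOR D))) NOR ((((B NOR B) NOR (D NOR D)) NOR ((B NOR B) NOR (D NOR D))) NOR (((B NOR B) NOR (D NOR D)) NOR ((B NOR B) NOR (D NOR D))))))))))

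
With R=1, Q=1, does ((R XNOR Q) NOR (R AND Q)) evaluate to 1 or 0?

Substituting: ((1 XNOR 1) NOR (1 AND 1))
= 0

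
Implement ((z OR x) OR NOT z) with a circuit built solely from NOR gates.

((((z NOR x) NOR (z NOR x)) NOR (z NOR z)) NOR (((z NOR x) NOR (z NOR x)) NOR (z NOR z)))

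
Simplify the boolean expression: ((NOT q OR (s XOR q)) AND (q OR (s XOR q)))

By distribution ((E OR v) AND (E OR NOT v) = E):
= (s XOR q)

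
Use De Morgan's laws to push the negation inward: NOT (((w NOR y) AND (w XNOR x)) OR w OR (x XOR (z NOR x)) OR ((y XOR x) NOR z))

NOT ((w NOR y) AND (w XNOR x)) AND NOT w AND NOT (x XOR (z NOR x)) AND NOT ((y XOR x) NOR z)
De Morgan's: NOT(OR of terms) = AND of negations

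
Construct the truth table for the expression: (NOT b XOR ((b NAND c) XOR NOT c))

c | b | Output
--------------
0 | 0 | 1
0 | 1 | 0
1 | 0 | 0
1 | 1 | 0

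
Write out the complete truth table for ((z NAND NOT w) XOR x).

x | z | w | Output
------------------
0 | 0 | 0 | 1
0 | 0 | 1 | 1
0 | 1 | 0 | 0
0 | 1 | 1 | 1
1 | 0 | 0 | 0
1 | 0 | 1 | 0
1 | 1 | 0 | 1
1 | 1 | 1 | 0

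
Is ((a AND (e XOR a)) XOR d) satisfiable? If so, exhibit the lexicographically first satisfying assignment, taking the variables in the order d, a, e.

d=0, a=1, e=0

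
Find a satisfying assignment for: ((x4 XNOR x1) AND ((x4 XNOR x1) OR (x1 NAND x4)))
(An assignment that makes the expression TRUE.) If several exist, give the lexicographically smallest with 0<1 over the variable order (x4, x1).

x4=0, x1=0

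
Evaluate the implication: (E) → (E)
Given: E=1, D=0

Antecedent (E) = 1; consequent (E) = 1.
1 → 1 = 1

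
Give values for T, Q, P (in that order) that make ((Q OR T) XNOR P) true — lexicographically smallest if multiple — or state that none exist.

T=0, Q=0, P=0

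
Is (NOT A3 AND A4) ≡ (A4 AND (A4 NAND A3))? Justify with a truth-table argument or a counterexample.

Yes, they are equivalent — the two output columns agree on all 4 assignments:
A3 | A4 | Expression 1 | Expression 2
-------------------------------------
0 | 0 | 0 | 0
0 | 1 | 1 | 1
1 | 0 | 0 | 0
1 | 1 | 0 | 0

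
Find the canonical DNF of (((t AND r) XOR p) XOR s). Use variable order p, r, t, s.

(NOT p AND NOT r AND NOT t AND s) OR (NOT p AND NOT r AND t AND s) OR (NOT p AND r AND NOT t AND s) OR (NOT p AND r AND t AND NOT s) OR (p AND NOT r AND NOT t AND NOT s) OR (p AND NOT r AND t AND NOT s) OR (p AND r AND NOT t AND NOT s) OR (p AND r AND t AND s)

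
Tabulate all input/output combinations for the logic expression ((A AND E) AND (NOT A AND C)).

C | E | A | Output
------------------
0 | 0 | 0 | 0
0 | 0 | 1 | 0
0 | 1 | 0 | 0
0 | 1 | 1 | 0
1 | 0 | 0 | 0
1 | 0 | 1 | 0
1 | 1 | 0 | 0
1 | 1 | 1 | 0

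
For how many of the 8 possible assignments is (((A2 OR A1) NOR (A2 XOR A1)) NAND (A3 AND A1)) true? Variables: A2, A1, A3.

Satisfying assignments: (0,0,0), (0,0,1), (0,1,0), (0,1,1), (1,0,0), (1,0,1), (1,1,0), (1,1,1)
Count: 8 out of 8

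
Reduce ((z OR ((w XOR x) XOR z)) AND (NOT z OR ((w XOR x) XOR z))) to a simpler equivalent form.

By distribution ((E OR v) AND (E OR NOT v) = E):
= ((w XOR x) XOR z)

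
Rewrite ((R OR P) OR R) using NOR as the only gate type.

((((R NOR P) NOR (R NOR P)) NOR R) NOR (((R NOR P) NOR (R NOR P)) NOR R))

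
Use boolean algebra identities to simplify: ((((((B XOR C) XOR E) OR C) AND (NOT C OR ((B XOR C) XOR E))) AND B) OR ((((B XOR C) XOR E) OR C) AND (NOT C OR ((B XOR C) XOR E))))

By absorption (E OR (E AND v) = E) then distribution ((E OR v) AND (E OR NOT v) = E):
= ((B XOR C) XOR E)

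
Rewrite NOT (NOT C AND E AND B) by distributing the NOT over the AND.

C OR NOT E OR NOT B
De Morgan's: NOT(AND of terms) = OR of negations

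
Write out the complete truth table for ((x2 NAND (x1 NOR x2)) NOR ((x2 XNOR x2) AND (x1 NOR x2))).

x1 | x2 | Output
----------------
0 | 0 | 0
0 | 1 | 0
1 | 0 | 0
1 | 1 | 0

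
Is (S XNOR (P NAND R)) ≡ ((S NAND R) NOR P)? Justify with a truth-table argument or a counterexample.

No. Counterexample: with R=0, P=0, S=1, Expression 1 = 1 but Expression 2 = 0.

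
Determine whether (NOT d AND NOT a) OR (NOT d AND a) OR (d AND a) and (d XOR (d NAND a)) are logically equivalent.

Yes, they are equivalent — the two output columns agree on all 4 assignments:
d | a | Expression 1 | Expression 2
-----------------------------------
0 | 0 | 1 | 1
0 | 1 | 1 | 1
1 | 0 | 0 | 0
1 | 1 | 1 | 1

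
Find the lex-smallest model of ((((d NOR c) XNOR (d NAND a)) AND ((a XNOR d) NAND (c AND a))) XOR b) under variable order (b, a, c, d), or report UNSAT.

b=0, a=0, c=0, d=0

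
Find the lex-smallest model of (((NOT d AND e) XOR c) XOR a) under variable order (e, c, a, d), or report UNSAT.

e=0, c=0, a=1, d=0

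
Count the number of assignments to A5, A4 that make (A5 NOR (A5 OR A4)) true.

Satisfying assignments: (0,0)
Count: 1 out of 4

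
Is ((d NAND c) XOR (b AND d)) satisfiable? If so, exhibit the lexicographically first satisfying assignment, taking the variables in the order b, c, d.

b=0, c=0, d=0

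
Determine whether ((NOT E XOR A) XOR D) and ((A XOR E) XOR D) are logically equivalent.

No. Counterexample: with A=0, E=0, D=0, Expression 1 = 1 but Expression 2 = 0.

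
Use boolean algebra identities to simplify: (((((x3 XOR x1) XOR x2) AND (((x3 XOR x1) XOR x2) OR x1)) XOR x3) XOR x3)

By XOR self-cancellation ((E XOR v) XOR v = E) then absorption (E AND (E OR v) = E):
= ((x3 XOR x1) XOR x2)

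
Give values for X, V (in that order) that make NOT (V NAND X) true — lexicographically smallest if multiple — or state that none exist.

X=1, V=1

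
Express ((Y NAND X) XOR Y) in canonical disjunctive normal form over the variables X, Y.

(NOT X AND NOT Y) OR (X AND NOT Y) OR (X AND Y)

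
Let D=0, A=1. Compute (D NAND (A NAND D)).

Substituting: (0 NAND (1 NAND 0))
= 1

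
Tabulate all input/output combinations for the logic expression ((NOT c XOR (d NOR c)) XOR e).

d | e | c | Output
------------------
0 | 0 | 0 | 0
0 | 0 | 1 | 0
0 | 1 | 0 | 1
0 | 1 | 1 | 1
1 | 0 | 0 | 1
1 | 0 | 1 | 0
1 | 1 | 0 | 0
1 | 1 | 1 | 1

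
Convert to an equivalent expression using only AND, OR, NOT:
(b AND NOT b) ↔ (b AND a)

((b AND NOT b) AND (b AND a)) OR (NOT (b AND NOT b) AND NOT (b AND a))
(Biconditional = both true or both false)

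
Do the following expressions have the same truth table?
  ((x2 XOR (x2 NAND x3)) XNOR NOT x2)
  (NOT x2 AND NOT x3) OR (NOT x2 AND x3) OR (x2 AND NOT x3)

Yes, they are equivalent — the two output columns agree on all 4 assignments:
x2 | x3 | Expression 1 | Expression 2
-------------------------------------
0 | 0 | 1 | 1
0 | 1 | 1 | 1
1 | 0 | 1 | 1
1 | 1 | 0 | 0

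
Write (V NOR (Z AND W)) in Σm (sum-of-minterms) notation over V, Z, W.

Σm(0, 1, 2) = (NOT V AND NOT Z AND NOT W) OR (NOT V AND NOT Z AND W) OR (NOT V AND Z AND NOT W)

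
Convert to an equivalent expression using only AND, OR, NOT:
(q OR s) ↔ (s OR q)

((q OR s) AND (s OR q)) OR (NOT (q OR s) AND NOT (s OR q))
(Biconditional = both true or both false)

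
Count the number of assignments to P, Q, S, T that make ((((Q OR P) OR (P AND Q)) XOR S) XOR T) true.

Satisfying assignments: (0,0,0,1), (0,0,1,0), (0,1,0,0), (0,1,1,1), (1,0,0,0), (1,0,1,1), (1,1,0,0), (1,1,1,1)
Count: 8 out of 16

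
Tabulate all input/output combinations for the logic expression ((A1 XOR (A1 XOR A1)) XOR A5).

A1 | A5 | Output
----------------
0 | 0 | 0
0 | 1 | 1
1 | 0 | 1
1 | 1 | 0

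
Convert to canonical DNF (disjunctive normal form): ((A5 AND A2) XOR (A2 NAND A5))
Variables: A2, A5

(NOT A2 AND NOT A5) OR (NOT A2 AND A5) OR (A2 AND NOT A5) OR (A2 AND A5)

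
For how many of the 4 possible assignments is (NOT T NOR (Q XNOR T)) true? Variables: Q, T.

Satisfying assignments: (0,1)
Count: 1 out of 4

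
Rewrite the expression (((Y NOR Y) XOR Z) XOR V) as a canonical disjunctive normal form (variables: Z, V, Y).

(NOT Z AND NOT V AND NOT Y) OR (NOT Z AND V AND Y) OR (Z AND NOT V AND Y) OR (Z AND V AND NOT Y)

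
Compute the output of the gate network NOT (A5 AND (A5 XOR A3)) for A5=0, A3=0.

Substituting: NOT (0 AND (0 XOR 0))
= 1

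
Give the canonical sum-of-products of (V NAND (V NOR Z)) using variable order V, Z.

Σm(0, 1, 2, 3) = (NOT V AND NOT Z) OR (NOT V AND Z) OR (V AND NOT Z) OR (V AND Z)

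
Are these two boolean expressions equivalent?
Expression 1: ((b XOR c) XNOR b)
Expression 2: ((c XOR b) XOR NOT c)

No. Counterexample: with c=0, b=1, Expression 1 = 1 but Expression 2 = 0.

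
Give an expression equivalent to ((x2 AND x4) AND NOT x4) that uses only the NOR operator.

((((x2 NOR x2) NOR (x4 NOR x4)) NOR ((x2 NOR x2) NOR (x4 NOR x4))) NOR ((x4 NOR x4) NOR (x4 NOR x4)))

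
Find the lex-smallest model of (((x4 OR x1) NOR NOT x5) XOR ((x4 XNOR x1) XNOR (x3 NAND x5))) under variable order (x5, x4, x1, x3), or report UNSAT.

x5=0, x4=0, x1=0, x3=0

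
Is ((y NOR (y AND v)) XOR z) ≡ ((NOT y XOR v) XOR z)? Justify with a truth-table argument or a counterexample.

No. Counterexample: with y=0, v=1, z=0, Expression 1 = 1 but Expression 2 = 0.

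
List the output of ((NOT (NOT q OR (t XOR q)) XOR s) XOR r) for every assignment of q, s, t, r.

q | s | t | r | Output
----------------------
0 | 0 | 0 | 0 | 0
0 | 0 | 0 | 1 | 1
0 | 0 | 1 | 0 | 0
0 | 0 | 1 | 1 | 1
0 | 1 | 0 | 0 | 1
0 | 1 | 0 | 1 | 0
0 | 1 | 1 | 0 | 1
0 | 1 | 1 | 1 | 0
1 | 0 | 0 | 0 | 0
1 | 0 | 0 | 1 | 1
1 | 0 | 1 | 0 | 1
1 | 0 | 1 | 1 | 0
1 | 1 | 0 | 0 | 1
1 | 1 | 0 | 1 | 0
1 | 1 | 1 | 0 | 0
1 | 1 | 1 | 1 | 1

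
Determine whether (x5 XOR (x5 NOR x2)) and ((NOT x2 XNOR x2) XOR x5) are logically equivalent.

No. Counterexample: with x5=0, x2=0, Expression 1 = 1 but Expression 2 = 0.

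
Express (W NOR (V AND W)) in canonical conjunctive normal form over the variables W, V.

(NOT W OR V) AND (NOT W OR NOT V)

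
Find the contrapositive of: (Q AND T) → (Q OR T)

Contrapositive: NOT (Q OR T) → NOT (Q AND T)
Note: A statement and its contrapositive are logically equivalent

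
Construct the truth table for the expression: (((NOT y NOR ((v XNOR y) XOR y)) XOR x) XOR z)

v | y | x | z | Output
----------------------
0 | 0 | 0 | 0 | 0
0 | 0 | 0 | 1 | 1
0 | 0 | 1 | 0 | 1
0 | 0 | 1 | 1 | 0
0 | 1 | 0 | 0 | 0
0 | 1 | 0 | 1 | 1
0 | 1 | 1 | 0 | 1
0 | 1 | 1 | 1 | 0
1 | 0 | 0 | 0 | 0
1 | 0 | 0 | 1 | 1
1 | 0 | 1 | 0 | 1
1 | 0 | 1 | 1 | 0
1 | 1 | 0 | 0 | 1
1 | 1 | 0 | 1 | 0
1 | 1 | 1 | 0 | 0
1 | 1 | 1 | 1 | 1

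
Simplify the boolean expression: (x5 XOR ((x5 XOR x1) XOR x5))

By XOR self-cancellation ((E XOR v) XOR v = E):
= (x5 XOR x1)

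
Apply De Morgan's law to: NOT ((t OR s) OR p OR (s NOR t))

NOT (t OR s) AND NOT p AND NOT (s NOR t)
De Morgan's: NOT(OR of terms) = AND of negations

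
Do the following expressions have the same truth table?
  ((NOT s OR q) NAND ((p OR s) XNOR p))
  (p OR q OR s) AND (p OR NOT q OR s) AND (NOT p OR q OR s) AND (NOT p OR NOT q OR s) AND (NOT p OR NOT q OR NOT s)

Yes, they are equivalent — the two output columns agree on all 8 assignments:
p | q | s | Expression 1 | Expression 2
---------------------------------------
0 | 0 | 0 | 0 | 0
0 | 0 | 1 | 1 | 1
0 | 1 | 0 | 0 | 0
0 | 1 | 1 | 1 | 1
1 | 0 | 0 | 0 | 0
1 | 0 | 1 | 1 | 1
1 | 1 | 0 | 0 | 0
1 | 1 | 1 | 0 | 0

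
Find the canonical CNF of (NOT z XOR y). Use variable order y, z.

(y OR NOT z) AND (NOT y OR z)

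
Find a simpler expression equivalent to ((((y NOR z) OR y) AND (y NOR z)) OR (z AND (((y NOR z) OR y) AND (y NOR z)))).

By absorption (E OR (E AND v) = E) then absorption (E AND (E OR v) = E):
= (y NOR z)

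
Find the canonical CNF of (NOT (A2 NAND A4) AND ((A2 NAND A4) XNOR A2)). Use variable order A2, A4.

(A2 OR A4) AND (A2 OR NOT A4) AND (NOT A2 OR A4) AND (NOT A2 OR NOT A4)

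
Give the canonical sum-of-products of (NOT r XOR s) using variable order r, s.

Σm(0, 3) = (NOT r AND NOT s) OR (r AND s)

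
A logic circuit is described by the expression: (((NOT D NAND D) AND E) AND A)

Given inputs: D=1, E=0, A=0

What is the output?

Substituting: (((NOT 1 NAND 1) AND 0) AND 0)
= 0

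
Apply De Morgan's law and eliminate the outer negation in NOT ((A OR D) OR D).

NOT (A OR D) AND NOT D
De Morgan's: NOT(OR of terms) = AND of negations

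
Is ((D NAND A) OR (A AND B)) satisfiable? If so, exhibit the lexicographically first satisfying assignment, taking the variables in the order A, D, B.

A=0, D=0, B=0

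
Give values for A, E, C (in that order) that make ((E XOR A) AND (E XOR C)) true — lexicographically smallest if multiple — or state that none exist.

A=0, E=1, C=0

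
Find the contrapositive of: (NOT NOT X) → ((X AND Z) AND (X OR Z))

Contrapositive: NOT ((X AND Z) AND (X OR Z)) → NOT X
Note: A statement and its contrapositive are logically equivalent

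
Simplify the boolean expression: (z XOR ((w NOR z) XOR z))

By XOR self-cancellation ((E XOR v) XOR v = E):
= (w NOR z)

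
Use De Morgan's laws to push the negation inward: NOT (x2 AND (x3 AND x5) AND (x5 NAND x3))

NOT x2 OR NOT (x3 AND x5) OR NOT (x5 NAND x3)
De Morgan's: NOT(AND of terms) = OR of negations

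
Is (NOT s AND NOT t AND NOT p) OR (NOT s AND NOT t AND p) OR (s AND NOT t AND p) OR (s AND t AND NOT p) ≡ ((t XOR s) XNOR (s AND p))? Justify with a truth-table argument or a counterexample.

Yes, they are equivalent — the two output columns agree on all 8 assignments:
s | t | p | Expression 1 | Expression 2
---------------------------------------
0 | 0 | 0 | 1 | 1
0 | 0 | 1 | 1 | 1
0 | 1 | 0 | 0 | 0
0 | 1 | 1 | 0 | 0
1 | 0 | 0 | 0 | 0
1 | 0 | 1 | 1 | 1
1 | 1 | 0 | 1 | 1
1 | 1 | 1 | 0 | 0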